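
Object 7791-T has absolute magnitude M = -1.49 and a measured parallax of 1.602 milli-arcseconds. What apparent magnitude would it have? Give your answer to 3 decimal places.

m = 7.487

d = 1/p = 1/0.001602″ = 624.22 pc.
m − M = 5 log₁₀ d − 5 = 5 log₁₀(624.22) − 5 = 13.9767 − 5 = 8.9767.
m = M + (m − M) = -1.49 + 8.9767 = 7.487.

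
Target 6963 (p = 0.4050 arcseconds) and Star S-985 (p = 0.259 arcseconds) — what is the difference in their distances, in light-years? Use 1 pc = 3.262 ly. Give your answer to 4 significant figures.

4.540 ly

d_A = 1/0.4050″ = 2.4691 pc; d_B = 1/0.2590″ = 3.861 pc.
|d_B − d_A| = |3.861 − 2.4691| = 1.3919 pc = 1.3919 × 3.262 ly = 4.5404 ly.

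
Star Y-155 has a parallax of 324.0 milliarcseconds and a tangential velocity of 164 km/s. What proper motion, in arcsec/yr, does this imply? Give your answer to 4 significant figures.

d = 1/p = 1/0.3240″ = 3.0864 pc.
μ = v_t / (4.74 d) = 164 / (4.74 × 3.0864) = 164 / 14.63 = 11.21 ″/yr.

11.21 arcsec/yr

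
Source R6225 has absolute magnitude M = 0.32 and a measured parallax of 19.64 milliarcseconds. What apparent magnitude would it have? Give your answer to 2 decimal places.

d = 1/p = 1/0.01964″ = 50.916 pc.
m − M = 5 log₁₀ d − 5 = 5 log₁₀(50.916) − 5 = 8.5343 − 5 = 3.5343.
m = M + (m − M) = 0.32 + 3.5343 = 3.85.

m = 3.85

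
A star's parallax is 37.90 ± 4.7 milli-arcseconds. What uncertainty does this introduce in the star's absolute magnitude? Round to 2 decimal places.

σ_M = 0.27 mag

M = m − 5 log₁₀ d + 5 = m + 5 log₁₀ p + 5, so ∂M/∂p = 5/(p ln 10).
σ_M = (5/ln 10) · (σ_p/p) = 2.1715 × 4.7/37.90 = 2.1715 × 0.12401 = 0.26929.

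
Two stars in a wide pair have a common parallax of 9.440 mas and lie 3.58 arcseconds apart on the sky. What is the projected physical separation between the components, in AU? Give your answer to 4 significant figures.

d = 1/p = 1/0.009440″ = 105.93 pc.
At distance d (pc), an angle of θ arcsec spans θ·d AU: s = 3.58 × 105.93 = 379.23 AU.

379.2 AU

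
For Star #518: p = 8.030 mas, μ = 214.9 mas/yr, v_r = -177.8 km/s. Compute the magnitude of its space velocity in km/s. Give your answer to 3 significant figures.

d = 1/p = 1/0.008030″ = 124.53 pc.
μ = 214.9 mas/yr = 0.2149 ″/yr.
v_t = 4.740 μ d = 4.740 × 0.2149 × 124.53 = 126.85 km/s.
v = √(v_r² + v_t²) = √((-177.8)² + 126.85²) = √47703.8 = 218.41 km/s.

218 km/s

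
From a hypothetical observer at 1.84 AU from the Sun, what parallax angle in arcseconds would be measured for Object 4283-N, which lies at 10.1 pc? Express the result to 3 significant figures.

p (arcsec) = B (AU) / d (pc).
p = 1.84 / 10.1 = 0.18218 arcsec.

0.182 arcsec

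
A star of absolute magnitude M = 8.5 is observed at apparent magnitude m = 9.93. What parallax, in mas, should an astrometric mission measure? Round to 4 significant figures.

51.76 mas

m − M = 9.93 − 8.5 = 1.43.
d = 10^((m−M)/5 + 1) = 10^1.286 = 19.32 pc.
p = 1/d = 1/19.32 = 0.05176 arcsec = 51.76 mas.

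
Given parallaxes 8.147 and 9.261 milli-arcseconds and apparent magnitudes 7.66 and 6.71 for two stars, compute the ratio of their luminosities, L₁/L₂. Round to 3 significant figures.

L₁/L₂ = 0.539

d₁ = 1/p₁ = 1/0.008147″ = 122.74 pc; d₂ = 1/p₂ = 1/0.009261″ = 107.98 pc.
M₁ = m₁ − 5 log₁₀ d₁ + 5 = 7.66 − 10.4449 + 5 = 2.2151.
M₂ = 6.71 − 10.1667 + 5 = 1.5433.
L₁/L₂ = 10^(0.4(M₂ − M₁)) = 10^(0.4 × (-0.6718)) = 10^(-0.26872) = 0.53862.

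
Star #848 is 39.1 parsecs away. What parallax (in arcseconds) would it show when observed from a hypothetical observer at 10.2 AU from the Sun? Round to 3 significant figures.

0.261 arcsec

p (arcsec) = B (AU) / d (pc).
p = 10.2 / 39.1 = 0.26087 arcsec.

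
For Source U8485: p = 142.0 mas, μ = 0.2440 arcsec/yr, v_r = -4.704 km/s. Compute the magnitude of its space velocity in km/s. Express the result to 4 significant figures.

d = 1/p = 1/0.1420″ = 7.0423 pc.
v_t = 4.740 μ d = 4.740 × 0.2440 × 7.0423 = 8.1448 km/s.
v = √(v_r² + v_t²) = √((-4.704)² + 8.1448²) = √88.4654 = 9.4056 km/s.

9.406 km/s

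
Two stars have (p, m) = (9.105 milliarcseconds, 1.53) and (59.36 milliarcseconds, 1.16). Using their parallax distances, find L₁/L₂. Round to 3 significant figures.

d₁ = 1/p₁ = 1/0.009105″ = 109.83 pc; d₂ = 1/p₂ = 1/0.05936″ = 16.846 pc.
M₁ = m₁ − 5 log₁₀ d₁ + 5 = 1.53 − 10.2036 + 5 = -3.6736.
M₂ = 1.16 − 6.1325 + 5 = 0.0275.
L₁/L₂ = 10^(0.4(M₂ − M₁)) = 10^(0.4 × 3.7011) = 10^1.48044 = 30.23.

L₁/L₂ = 30.2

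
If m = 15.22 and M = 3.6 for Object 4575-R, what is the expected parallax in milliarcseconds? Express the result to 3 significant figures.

0.474 mas

m − M = 15.22 − 3.6 = 11.62.
d = 10^((m−M)/5 + 1) = 10^3.324 = 2108.6 pc.
p = 1/d = 1/2108.6 = 0.00047425 arcsec = 0.47425 mas.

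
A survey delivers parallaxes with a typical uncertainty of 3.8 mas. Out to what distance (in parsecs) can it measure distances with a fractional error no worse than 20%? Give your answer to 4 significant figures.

52.63 pc

σ_d/d = σ_p/p, so the condition is σ_p/p ≤ 0.20, i.e. p ≥ σ_p/0.20.
p_min = 3.8/0.20 = 19 mas = 0.019 arcsec.
d_max = 1/p_min = 1/0.019 = 52.632 pc.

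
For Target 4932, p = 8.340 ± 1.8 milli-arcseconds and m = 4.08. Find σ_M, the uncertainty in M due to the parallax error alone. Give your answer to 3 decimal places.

M = m − 5 log₁₀ d + 5 = m + 5 log₁₀ p + 5, so ∂M/∂p = 5/(p ln 10).
σ_M = (5/ln 10) · (σ_p/p) = 2.1715 × 1.8/8.340 = 2.1715 × 0.21583 = 0.46867.

σ_M = 0.469 mag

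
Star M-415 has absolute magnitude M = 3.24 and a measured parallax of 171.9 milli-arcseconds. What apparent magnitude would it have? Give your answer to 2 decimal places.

d = 1/p = 1/0.1719″ = 5.8173 pc.
m − M = 5 log₁₀ d − 5 = 5 log₁₀(5.8173) − 5 = 3.8236 − 5 = -1.1764.
m = M + (m − M) = 3.24 + (-1.1764) = 2.06.

m = 2.06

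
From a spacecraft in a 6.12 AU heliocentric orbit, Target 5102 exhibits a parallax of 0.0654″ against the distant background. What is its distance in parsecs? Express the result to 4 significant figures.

With baseline B (in AU) and parallax p (in arcsec), d = B/p parsecs.
d = 6.12 / 0.0654 = 93.578 pc.

93.58 pc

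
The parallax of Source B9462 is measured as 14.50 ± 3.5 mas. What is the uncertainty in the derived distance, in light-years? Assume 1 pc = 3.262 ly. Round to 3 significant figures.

d = 1/p, so σ_d = σ_p / p².
σ_d = 0.00350 / (0.01450)² = 0.00350 / 0.00021025 = 16.647 pc = 16.647 × 3.262 ly = 54.303 ly.

54.3 ly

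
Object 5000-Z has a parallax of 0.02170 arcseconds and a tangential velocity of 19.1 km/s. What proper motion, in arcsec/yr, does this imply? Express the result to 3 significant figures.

0.0874 arcsec/yr

d = 1/p = 1/0.02170″ = 46.083 pc.
μ = v_t / (4.74 d) = 19.1 / (4.74 × 46.083) = 19.1 / 218.43 = 0.087442 ″/yr.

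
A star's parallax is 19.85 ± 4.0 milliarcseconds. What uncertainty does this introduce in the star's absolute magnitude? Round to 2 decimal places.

M = m − 5 log₁₀ d + 5 = m + 5 log₁₀ p + 5, so ∂M/∂p = 5/(p ln 10).
σ_M = (5/ln 10) · (σ_p/p) = 2.1715 × 4.0/19.85 = 2.1715 × 0.20151 = 0.43758.

σ_M = 0.44 mag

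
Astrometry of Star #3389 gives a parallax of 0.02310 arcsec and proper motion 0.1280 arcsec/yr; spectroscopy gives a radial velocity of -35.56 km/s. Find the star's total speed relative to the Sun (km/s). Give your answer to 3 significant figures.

44.2 km/s

d = 1/p = 1/0.02310″ = 43.29 pc.
v_t = 4.740 μ d = 4.740 × 0.1280 × 43.29 = 26.265 km/s.
v = √(v_r² + v_t²) = √((-35.56)² + 26.265²) = √1954.36 = 44.208 km/s.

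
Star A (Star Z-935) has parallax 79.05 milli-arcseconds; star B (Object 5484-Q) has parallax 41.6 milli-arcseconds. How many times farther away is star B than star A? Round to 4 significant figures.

Since d = 1/p, d_B/d_A = p_A/p_B.
= 79.05 / 41.6 = 1.9002.

1.900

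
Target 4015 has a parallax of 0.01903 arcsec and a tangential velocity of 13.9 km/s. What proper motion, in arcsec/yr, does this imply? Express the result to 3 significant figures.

0.0558 arcsec/yr

d = 1/p = 1/0.01903″ = 52.549 pc.
μ = v_t / (4.74 d) = 13.9 / (4.74 × 52.549) = 13.9 / 249.08 = 0.055805 ″/yr.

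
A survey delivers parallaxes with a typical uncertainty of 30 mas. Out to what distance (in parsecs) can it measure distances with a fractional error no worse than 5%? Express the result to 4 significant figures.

σ_d/d = σ_p/p, so the condition is σ_p/p ≤ 0.05, i.e. p ≥ σ_p/0.05.
p_min = 30/0.05 = 600 mas = 0.6 arcsec.
d_max = 1/p_min = 1/0.6 = 1.6667 pc.

1.667 pc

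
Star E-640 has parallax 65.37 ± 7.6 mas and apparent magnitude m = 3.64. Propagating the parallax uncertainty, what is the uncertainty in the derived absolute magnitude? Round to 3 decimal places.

σ_M = 0.252 mag

M = m − 5 log₁₀ d + 5 = m + 5 log₁₀ p + 5, so ∂M/∂p = 5/(p ln 10).
σ_M = (5/ln 10) · (σ_p/p) = 2.1715 × 7.6/65.37 = 2.1715 × 0.11626 = 0.25246.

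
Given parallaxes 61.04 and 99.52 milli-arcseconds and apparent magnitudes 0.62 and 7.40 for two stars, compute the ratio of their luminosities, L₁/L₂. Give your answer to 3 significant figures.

d₁ = 1/p₁ = 1/0.06104″ = 16.383 pc; d₂ = 1/p₂ = 1/0.09952″ = 10.048 pc.
M₁ = m₁ − 5 log₁₀ d₁ + 5 = 0.62 − 6.0720 + 5 = -0.4520.
M₂ = 7.40 − 5.0104 + 5 = 7.3896.
L₁/L₂ = 10^(0.4(M₂ − M₁)) = 10^(0.4 × 7.8416) = 10^3.13664 = 1369.7.

L₁/L₂ = 1370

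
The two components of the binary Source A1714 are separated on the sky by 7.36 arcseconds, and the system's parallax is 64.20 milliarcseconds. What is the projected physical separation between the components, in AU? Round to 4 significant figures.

114.6 AU

d = 1/p = 1/0.06420″ = 15.576 pc.
At distance d (pc), an angle of θ arcsec spans θ·d AU: s = 7.36 × 15.576 = 114.64 AU.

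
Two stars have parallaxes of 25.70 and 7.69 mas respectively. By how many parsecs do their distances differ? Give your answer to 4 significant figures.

d_A = 1/0.02570″ = 38.911 pc; d_B = 1/0.007690″ = 130.04 pc.
|d_B − d_A| = |130.04 − 38.911| = 91.129 pc.

91.13 pc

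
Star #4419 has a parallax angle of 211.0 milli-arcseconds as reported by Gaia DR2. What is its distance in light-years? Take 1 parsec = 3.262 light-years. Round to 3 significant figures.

p = 211.0 milli-arcseconds = 0.2110 arcsec.
d = 1/p = 1/0.2110 = 4.7393 pc.
In light-years: 4.7393 × 3.262 = 15.46 ly.

15.5 light years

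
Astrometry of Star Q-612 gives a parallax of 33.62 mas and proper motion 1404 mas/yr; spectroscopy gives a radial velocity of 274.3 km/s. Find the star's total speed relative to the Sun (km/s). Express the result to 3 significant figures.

338 km/s

d = 1/p = 1/0.03362″ = 29.744 pc.
μ = 1404 mas/yr = 1.404 ″/yr.
v_t = 4.740 μ d = 4.740 × 1.404 × 29.744 = 197.95 km/s.
v = √(v_r² + v_t²) = √(274.3² + 197.95²) = √114425 = 338.27 km/s.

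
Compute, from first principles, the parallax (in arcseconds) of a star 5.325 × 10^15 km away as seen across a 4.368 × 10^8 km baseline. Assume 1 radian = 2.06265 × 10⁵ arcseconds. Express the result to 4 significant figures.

0.01692 arcsec

θ ≈ B/d = (4.368 × 10^8) / (5.325 × 10^15) = 8.2028 × 10^-8 rad.
In arcseconds: 8.2028 × 10^-8 × 206265 = 0.01692″.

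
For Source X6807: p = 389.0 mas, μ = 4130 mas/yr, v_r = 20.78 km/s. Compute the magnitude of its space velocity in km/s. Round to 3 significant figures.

54.4 km/s

d = 1/p = 1/0.3890″ = 2.5707 pc.
μ = 4130 mas/yr = 4.130 ″/yr.
v_t = 4.740 μ d = 4.740 × 4.130 × 2.5707 = 50.325 km/s.
v = √(v_r² + v_t²) = √(20.78² + 50.325²) = √2964.41 = 54.446 km/s.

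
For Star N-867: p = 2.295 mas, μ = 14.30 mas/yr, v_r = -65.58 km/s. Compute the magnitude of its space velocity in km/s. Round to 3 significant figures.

71.9 km/s

d = 1/p = 1/0.002295″ = 435.73 pc.
μ = 14.30 mas/yr = 0.01430 ″/yr.
v_t = 4.740 μ d = 4.740 × 0.01430 × 435.73 = 29.535 km/s.
v = √(v_r² + v_t²) = √((-65.58)² + 29.535²) = √5173.05 = 71.924 km/s.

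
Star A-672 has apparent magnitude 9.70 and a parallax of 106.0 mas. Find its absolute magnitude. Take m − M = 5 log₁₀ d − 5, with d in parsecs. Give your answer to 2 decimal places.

d = 1/p = 1/0.1060″ = 9.434 pc.
m − M = 5 log₁₀(9.434) − 5 = 4.8735 − 5 = -0.1265.
M = m − (m − M) = 9.70 − (-0.1265) = 9.83.

M = 9.83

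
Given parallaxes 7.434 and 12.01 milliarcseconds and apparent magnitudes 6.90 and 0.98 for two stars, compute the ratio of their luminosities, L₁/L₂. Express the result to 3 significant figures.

d₁ = 1/p₁ = 1/0.007434″ = 134.52 pc; d₂ = 1/p₂ = 1/0.01201″ = 83.264 pc.
M₁ = m₁ − 5 log₁₀ d₁ + 5 = 6.90 − 10.6439 + 5 = 1.2561.
M₂ = 0.98 − 9.6023 + 5 = -3.6223.
L₁/L₂ = 10^(0.4(M₂ − M₁)) = 10^(0.4 × (-4.8784)) = 10^(-1.95136) = 0.011185.

L₁/L₂ = 0.0112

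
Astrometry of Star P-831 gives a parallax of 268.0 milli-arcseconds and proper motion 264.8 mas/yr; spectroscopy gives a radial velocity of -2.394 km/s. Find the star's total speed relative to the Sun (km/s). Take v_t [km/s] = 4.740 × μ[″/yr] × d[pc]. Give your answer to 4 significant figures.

d = 1/p = 1/0.2680″ = 3.7313 pc.
μ = 264.8 mas/yr = 0.2648 ″/yr.
v_t = 4.740 μ d = 4.740 × 0.2648 × 3.7313 = 4.6833 km/s.
v = √(v_r² + v_t²) = √((-2.394)² + 4.6833²) = √27.6645 = 5.2597 km/s.

5.260 km/s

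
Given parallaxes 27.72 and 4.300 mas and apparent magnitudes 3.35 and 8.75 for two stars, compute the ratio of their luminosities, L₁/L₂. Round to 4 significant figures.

d₁ = 1/p₁ = 1/0.02772″ = 36.075 pc; d₂ = 1/p₂ = 1/0.004300″ = 232.56 pc.
M₁ = m₁ − 5 log₁₀ d₁ + 5 = 3.35 − 7.7860 + 5 = 0.5640.
M₂ = 8.75 − 11.8327 + 5 = 1.9173.
L₁/L₂ = 10^(0.4(M₂ − M₁)) = 10^(0.4 × 1.3533) = 10^0.54132 = 3.4779.

L₁/L₂ = 3.478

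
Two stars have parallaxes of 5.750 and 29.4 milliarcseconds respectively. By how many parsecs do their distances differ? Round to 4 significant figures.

139.9 pc

d_A = 1/0.005750″ = 173.91 pc; d_B = 1/0.02940″ = 34.014 pc.
|d_B − d_A| = |34.014 − 173.91| = 139.9 pc.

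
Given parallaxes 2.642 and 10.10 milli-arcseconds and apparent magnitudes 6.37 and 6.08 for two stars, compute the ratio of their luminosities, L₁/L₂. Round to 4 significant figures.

L₁/L₂ = 11.19

d₁ = 1/p₁ = 1/0.002642″ = 378.5 pc; d₂ = 1/p₂ = 1/0.01010″ = 99.01 pc.
M₁ = m₁ − 5 log₁₀ d₁ + 5 = 6.37 − 12.8903 + 5 = -1.5203.
M₂ = 6.08 − 9.9784 + 5 = 1.1016.
L₁/L₂ = 10^(0.4(M₂ − M₁)) = 10^(0.4 × 2.6219) = 10^1.04876 = 11.188.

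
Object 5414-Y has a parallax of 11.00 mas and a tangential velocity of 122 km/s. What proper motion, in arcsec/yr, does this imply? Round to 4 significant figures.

d = 1/p = 1/0.01100″ = 90.909 pc.
μ = v_t / (4.74 d) = 122 / (4.74 × 90.909) = 122 / 430.91 = 0.28312 ″/yr.

0.2831 arcsec/yr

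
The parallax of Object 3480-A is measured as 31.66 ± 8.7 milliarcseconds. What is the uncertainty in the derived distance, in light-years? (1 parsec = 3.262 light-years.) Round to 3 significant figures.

d = 1/p, so σ_d = σ_p / p².
σ_d = 0.00870 / (0.03166)² = 0.00870 / 0.0010024 = 8.6792 pc = 8.6792 × 3.262 ly = 28.312 ly.

28.3 ly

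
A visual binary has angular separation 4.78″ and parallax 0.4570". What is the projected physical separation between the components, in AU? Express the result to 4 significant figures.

10.46 AU

d = 1/p = 1/0.4570″ = 2.1882 pc.
At distance d (pc), an angle of θ arcsec spans θ·d AU: s = 4.78 × 2.1882 = 10.46 AU.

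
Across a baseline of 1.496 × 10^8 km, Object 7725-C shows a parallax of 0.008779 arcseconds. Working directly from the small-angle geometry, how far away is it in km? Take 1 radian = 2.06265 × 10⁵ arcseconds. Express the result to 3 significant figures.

θ = 0.008779″ = 0.008779/206265 = 4.2562 × 10^-8 rad.
d = B/θ = (1.496 × 10^8) / (4.2562 × 10^-8) = 3.5149 × 10^15 km.

3.51 × 10^15 km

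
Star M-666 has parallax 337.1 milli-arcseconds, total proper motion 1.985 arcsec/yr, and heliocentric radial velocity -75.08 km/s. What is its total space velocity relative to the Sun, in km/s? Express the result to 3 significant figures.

80.1 km/s

d = 1/p = 1/0.3371″ = 2.9665 pc.
v_t = 4.740 μ d = 4.740 × 1.985 × 2.9665 = 27.912 km/s.
v = √(v_r² + v_t²) = √((-75.08)² + 27.912²) = √6416.09 = 80.1 km/s.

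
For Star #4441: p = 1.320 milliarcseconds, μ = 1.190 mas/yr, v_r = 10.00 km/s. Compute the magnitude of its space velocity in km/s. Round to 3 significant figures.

d = 1/p = 1/0.001320″ = 757.58 pc.
μ = 1.190 mas/yr = 0.001190 ″/yr.
v_t = 4.740 μ d = 4.740 × 0.001190 × 757.58 = 4.2732 km/s.
v = √(v_r² + v_t²) = √(10.00² + 4.2732²) = √118.26 = 10.875 km/s.

10.9 km/s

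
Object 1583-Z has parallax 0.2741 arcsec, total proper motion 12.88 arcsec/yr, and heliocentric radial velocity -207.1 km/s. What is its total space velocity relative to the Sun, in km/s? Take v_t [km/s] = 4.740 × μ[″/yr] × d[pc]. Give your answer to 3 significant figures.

d = 1/p = 1/0.2741″ = 3.6483 pc.
v_t = 4.740 μ d = 4.740 × 12.88 × 3.6483 = 222.73 km/s.
v = √(v_r² + v_t²) = √((-207.1)² + 222.73²) = √92499.1 = 304.14 km/s.

304 km/s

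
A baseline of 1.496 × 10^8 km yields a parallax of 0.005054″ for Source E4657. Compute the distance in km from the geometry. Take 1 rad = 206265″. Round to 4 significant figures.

θ = 0.005054″ = 0.005054/206265 = 2.4502 × 10^-8 rad.
d = B/θ = (1.496 × 10^8) / (2.4502 × 10^-8) = 6.1056 × 10^15 km.

6.106 × 10^15 km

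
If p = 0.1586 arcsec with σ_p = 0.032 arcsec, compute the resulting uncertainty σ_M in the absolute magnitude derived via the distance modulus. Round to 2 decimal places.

M = m − 5 log₁₀ d + 5 = m + 5 log₁₀ p + 5, so ∂M/∂p = 5/(p ln 10).
σ_M = (5/ln 10) · (σ_p/p) = 2.1715 × 0.032/0.1586 = 2.1715 × 0.20177 = 0.43814.

σ_M = 0.44 mag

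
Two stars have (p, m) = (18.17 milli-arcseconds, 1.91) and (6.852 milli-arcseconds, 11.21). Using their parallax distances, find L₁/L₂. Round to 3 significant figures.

L₁/L₂ = 746

d₁ = 1/p₁ = 1/0.01817″ = 55.036 pc; d₂ = 1/p₂ = 1/0.006852″ = 145.94 pc.
M₁ = m₁ − 5 log₁₀ d₁ + 5 = 1.91 − 8.7032 + 5 = -1.7932.
M₂ = 11.21 − 10.8209 + 5 = 5.3891.
L₁/L₂ = 10^(0.4(M₂ − M₁)) = 10^(0.4 × 7.1823) = 10^2.87292 = 746.31.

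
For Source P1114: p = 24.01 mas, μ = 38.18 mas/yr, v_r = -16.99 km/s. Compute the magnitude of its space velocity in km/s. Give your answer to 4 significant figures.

18.59 km/s

d = 1/p = 1/0.02401″ = 41.649 pc.
μ = 38.18 mas/yr = 0.03818 ″/yr.
v_t = 4.740 μ d = 4.740 × 0.03818 × 41.649 = 7.5374 km/s.
v = √(v_r² + v_t²) = √((-16.99)² + 7.5374²) = √345.472 = 18.587 km/s.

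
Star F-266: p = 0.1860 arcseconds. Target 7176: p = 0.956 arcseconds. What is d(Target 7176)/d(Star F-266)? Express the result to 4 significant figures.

Since d = 1/p, d_B/d_A = p_A/p_B.
= 0.1860 / 0.956 = 0.19456.

0.1946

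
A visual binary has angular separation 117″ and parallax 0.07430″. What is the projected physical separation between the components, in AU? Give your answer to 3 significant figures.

1570 AU

d = 1/p = 1/0.07430″ = 13.459 pc.
At distance d (pc), an angle of θ arcsec spans θ·d AU: s = 117 × 13.459 = 1574.7 AU.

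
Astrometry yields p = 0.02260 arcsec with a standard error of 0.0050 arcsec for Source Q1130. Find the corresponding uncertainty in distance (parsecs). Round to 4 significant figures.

9.789 pc

d = 1/p, so σ_d = σ_p / p².
σ_d = 0.00500 / (0.02260)² = 0.00500 / 0.00051076 = 9.7893 pc.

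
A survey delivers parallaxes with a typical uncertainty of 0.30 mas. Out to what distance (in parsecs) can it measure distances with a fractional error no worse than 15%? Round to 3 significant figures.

500 pc

σ_d/d = σ_p/p, so the condition is σ_p/p ≤ 0.15, i.e. p ≥ σ_p/0.15.
p_min = 0.30/0.15 = 2 mas = 0.002 arcsec.
d_max = 1/p_min = 1/0.002 = 500 pc.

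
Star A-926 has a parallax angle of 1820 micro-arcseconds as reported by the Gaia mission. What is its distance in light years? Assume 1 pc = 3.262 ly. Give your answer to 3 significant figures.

p = 1820 micro-arcseconds = 0.001820 arcsec.
d = 1/p = 1/0.001820 = 549.45 pc.
In light-years: 549.45 × 3.262 = 1792.3 ly.

1790 light years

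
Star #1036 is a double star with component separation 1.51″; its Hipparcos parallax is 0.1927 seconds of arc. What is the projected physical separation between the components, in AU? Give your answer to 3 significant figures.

7.84 AU

d = 1/p = 1/0.1927″ = 5.1894 pc.
At distance d (pc), an angle of θ arcsec spans θ·d AU: s = 1.51 × 5.1894 = 7.836 AU.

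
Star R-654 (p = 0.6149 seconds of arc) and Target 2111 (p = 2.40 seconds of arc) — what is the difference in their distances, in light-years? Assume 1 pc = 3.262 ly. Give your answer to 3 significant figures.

d_A = 1/0.6149″ = 1.6263 pc; d_B = 1/2.400″ = 0.41667 pc.
|d_B − d_A| = |0.41667 − 1.6263| = 1.2096 pc = 1.2096 × 3.262 ly = 3.9457 ly.

3.95 ly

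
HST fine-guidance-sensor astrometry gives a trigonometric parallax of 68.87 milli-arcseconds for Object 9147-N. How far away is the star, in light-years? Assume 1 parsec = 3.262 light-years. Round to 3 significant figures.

47.4 light years

p = 68.87 milli-arcseconds = 0.06887 arcsec.
d = 1/p = 1/0.06887 = 14.52 pc.
In light-years: 14.52 × 3.262 = 47.364 ly.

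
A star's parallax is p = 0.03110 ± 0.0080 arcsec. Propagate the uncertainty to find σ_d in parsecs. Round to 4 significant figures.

d = 1/p, so σ_d = σ_p / p².
σ_d = 0.00800 / (0.03110)² = 0.00800 / 0.00096721 = 8.2712 pc.

8.271 pc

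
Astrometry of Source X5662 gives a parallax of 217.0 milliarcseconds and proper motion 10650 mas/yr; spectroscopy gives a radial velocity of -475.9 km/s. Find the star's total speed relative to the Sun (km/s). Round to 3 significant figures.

530 km/s

d = 1/p = 1/0.2170″ = 4.6083 pc.
μ = 10650 mas/yr = 10.65 ″/yr.
v_t = 4.740 μ d = 4.740 × 10.65 × 4.6083 = 232.63 km/s.
v = √(v_r² + v_t²) = √((-475.9)² + 232.63²) = √280598 = 529.72 km/s.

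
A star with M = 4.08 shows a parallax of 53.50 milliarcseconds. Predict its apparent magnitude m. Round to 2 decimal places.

m = 5.44

d = 1/p = 1/0.05350″ = 18.692 pc.
m − M = 5 log₁₀ d − 5 = 5 log₁₀(18.692) − 5 = 6.3583 − 5 = 1.3583.
m = M + (m − M) = 4.08 + 1.3583 = 5.44.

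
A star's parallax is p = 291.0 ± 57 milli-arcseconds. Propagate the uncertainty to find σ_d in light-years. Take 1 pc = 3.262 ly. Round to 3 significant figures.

2.20 ly

d = 1/p, so σ_d = σ_p / p².
σ_d = 0.0570 / (0.2910)² = 0.0570 / 0.084681 = 0.67311 pc = 0.67311 × 3.262 ly = 2.1957 ly.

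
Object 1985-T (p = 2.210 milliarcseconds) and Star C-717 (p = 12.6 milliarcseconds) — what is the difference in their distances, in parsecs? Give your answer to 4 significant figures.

d_A = 1/0.002210″ = 452.49 pc; d_B = 1/0.01260″ = 79.365 pc.
|d_B − d_A| = |79.365 − 452.49| = 373.13 pc.

373.1 pc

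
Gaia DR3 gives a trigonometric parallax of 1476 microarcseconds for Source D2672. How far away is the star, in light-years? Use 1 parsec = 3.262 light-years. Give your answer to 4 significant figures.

2210 light years

p = 1476 microarcseconds = 0.001476 arcsec.
d = 1/p = 1/0.001476 = 677.51 pc.
In light-years: 677.51 × 3.262 = 2210 ly.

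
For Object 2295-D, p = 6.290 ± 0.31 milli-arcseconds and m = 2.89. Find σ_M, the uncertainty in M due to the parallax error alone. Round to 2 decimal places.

σ_M = 0.11 mag

M = m − 5 log₁₀ d + 5 = m + 5 log₁₀ p + 5, so ∂M/∂p = 5/(p ln 10).
σ_M = (5/ln 10) · (σ_p/p) = 2.1715 × 0.31/6.290 = 2.1715 × 0.049285 = 0.10702.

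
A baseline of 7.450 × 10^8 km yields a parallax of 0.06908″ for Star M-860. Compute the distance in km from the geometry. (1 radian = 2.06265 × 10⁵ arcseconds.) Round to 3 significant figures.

2.22 × 10^15 km

θ = 0.06908″ = 0.06908/206265 = 3.3491 × 10^-7 rad.
d = B/θ = (7.450 × 10^8) / (3.3491 × 10^-7) = 2.2245 × 10^15 km.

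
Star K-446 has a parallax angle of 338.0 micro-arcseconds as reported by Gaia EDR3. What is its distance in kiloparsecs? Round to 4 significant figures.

2.959 kpc

p = 338.0 micro-arcseconds = 0.0003380 arcsec.
d = 1/p = 1/0.0003380 = 2958.6 pc.
= 2.9586 kpc.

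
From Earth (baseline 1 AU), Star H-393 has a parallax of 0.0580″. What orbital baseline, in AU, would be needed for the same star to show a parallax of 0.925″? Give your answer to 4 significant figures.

15.95 AU

Parallax scales linearly with baseline: p ∝ B, so B = p_target / p_Earth × 1 AU.
B = 0.925 / 0.0580 = 15.948 AU.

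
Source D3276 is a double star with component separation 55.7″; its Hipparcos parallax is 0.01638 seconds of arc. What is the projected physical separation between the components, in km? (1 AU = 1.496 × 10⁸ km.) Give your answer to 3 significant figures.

d = 1/p = 1/0.01638″ = 61.05 pc.
At distance d (pc), an angle of θ arcsec spans θ·d AU: s = 55.7 × 61.05 = 3400.5 AU.
= 3400.5 × 1.496 × 10⁸ km = 5.0871 × 10^11 km.

5.09 × 10^11 km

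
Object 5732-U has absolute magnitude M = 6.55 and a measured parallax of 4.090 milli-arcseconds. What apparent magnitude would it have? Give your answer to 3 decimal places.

d = 1/p = 1/0.004090″ = 244.5 pc.
m − M = 5 log₁₀ d − 5 = 5 log₁₀(244.5) − 5 = 11.9414 − 5 = 6.9414.
m = M + (m − M) = 6.55 + 6.9414 = 13.491.

m = 13.491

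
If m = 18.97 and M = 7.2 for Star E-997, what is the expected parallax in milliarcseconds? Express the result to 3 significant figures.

m − M = 18.97 − 7.2 = 11.77.
d = 10^((m−M)/5 + 1) = 10^3.354 = 2259.4 pc.
p = 1/d = 1/2259.4 = 0.0004426 arcsec = 0.4426 mas.

0.443 mas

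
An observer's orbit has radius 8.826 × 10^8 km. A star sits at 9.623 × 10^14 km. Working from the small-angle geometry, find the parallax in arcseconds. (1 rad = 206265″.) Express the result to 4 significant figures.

θ ≈ B/d = (8.826 × 10^8) / (9.623 × 10^14) = 9.1718 × 10^-7 rad.
In arcseconds: 9.1718 × 10^-7 × 206265 = 0.18918″.

0.1892 arcsec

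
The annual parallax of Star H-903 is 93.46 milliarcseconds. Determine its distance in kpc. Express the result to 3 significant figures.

0.0107 kpc

p = 93.46 milliarcseconds = 0.09346 arcsec.
d = 1/p = 1/0.09346 = 10.7 pc.
= 0.0107 kpc.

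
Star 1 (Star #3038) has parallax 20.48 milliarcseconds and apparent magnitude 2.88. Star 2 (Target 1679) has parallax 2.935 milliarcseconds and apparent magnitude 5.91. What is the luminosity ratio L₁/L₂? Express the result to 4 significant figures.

d₁ = 1/p₁ = 1/0.02048″ = 48.828 pc; d₂ = 1/p₂ = 1/0.002935″ = 340.72 pc.
M₁ = m₁ − 5 log₁₀ d₁ + 5 = 2.88 − 8.4433 + 5 = -0.5633.
M₂ = 5.91 − 12.6620 + 5 = -1.7520.
L₁/L₂ = 10^(0.4(M₂ − M₁)) = 10^(0.4 × (-1.1887)) = 10^(-0.47548) = 0.3346.

L₁/L₂ = 0.3346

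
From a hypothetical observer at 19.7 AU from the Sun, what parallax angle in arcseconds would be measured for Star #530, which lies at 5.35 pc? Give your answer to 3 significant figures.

3.68 arcsec

p (arcsec) = B (AU) / d (pc).
p = 19.7 / 5.35 = 3.6822 arcsec.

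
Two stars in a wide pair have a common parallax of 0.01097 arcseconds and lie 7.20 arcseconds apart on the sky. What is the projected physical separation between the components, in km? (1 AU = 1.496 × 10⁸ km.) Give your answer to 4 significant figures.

d = 1/p = 1/0.01097″ = 91.158 pc.
At distance d (pc), an angle of θ arcsec spans θ·d AU: s = 7.20 × 91.158 = 656.34 AU.
= 656.34 × 1.496 × 10⁸ km = 9.8188 × 10^10 km.

9.819 × 10^10 km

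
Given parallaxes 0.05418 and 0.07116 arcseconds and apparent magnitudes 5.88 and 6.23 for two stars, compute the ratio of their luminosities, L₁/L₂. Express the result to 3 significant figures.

d₁ = 1/p₁ = 1/0.05418″ = 18.457 pc; d₂ = 1/p₂ = 1/0.07116″ = 14.053 pc.
M₁ = m₁ − 5 log₁₀ d₁ + 5 = 5.88 − 6.3308 + 5 = 4.5492.
M₂ = 6.23 − 5.7388 + 5 = 5.4912.
L₁/L₂ = 10^(0.4(M₂ − M₁)) = 10^(0.4 × 0.9420) = 10^0.37680 = 2.3812.

L₁/L₂ = 2.38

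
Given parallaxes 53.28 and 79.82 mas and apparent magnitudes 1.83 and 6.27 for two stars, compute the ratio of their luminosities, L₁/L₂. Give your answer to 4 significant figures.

L₁/L₂ = 134.0

d₁ = 1/p₁ = 1/0.05328″ = 18.769 pc; d₂ = 1/p₂ = 1/0.07982″ = 12.528 pc.
M₁ = m₁ − 5 log₁₀ d₁ + 5 = 1.83 − 6.3672 + 5 = 0.4628.
M₂ = 6.27 − 5.4894 + 5 = 5.7806.
L₁/L₂ = 10^(0.4(M₂ − M₁)) = 10^(0.4 × 5.3178) = 10^2.12712 = 134.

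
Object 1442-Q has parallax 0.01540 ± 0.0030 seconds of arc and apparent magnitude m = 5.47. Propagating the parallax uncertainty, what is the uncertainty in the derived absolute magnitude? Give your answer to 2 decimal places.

σ_M = 0.42 mag

M = m − 5 log₁₀ d + 5 = m + 5 log₁₀ p + 5, so ∂M/∂p = 5/(p ln 10).
σ_M = (5/ln 10) · (σ_p/p) = 2.1715 × 0.0030/0.01540 = 2.1715 × 0.19481 = 0.42303.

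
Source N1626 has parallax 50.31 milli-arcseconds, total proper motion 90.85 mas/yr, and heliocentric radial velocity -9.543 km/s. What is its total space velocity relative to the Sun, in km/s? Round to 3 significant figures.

12.8 km/s

d = 1/p = 1/0.05031″ = 19.877 pc.
μ = 90.85 mas/yr = 0.09085 ″/yr.
v_t = 4.740 μ d = 4.740 × 0.09085 × 19.877 = 8.5596 km/s.
v = √(v_r² + v_t²) = √((-9.543)² + 8.5596²) = √164.336 = 12.819 km/s.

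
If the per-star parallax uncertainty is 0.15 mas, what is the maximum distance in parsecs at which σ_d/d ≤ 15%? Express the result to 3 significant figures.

σ_d/d = σ_p/p, so the condition is σ_p/p ≤ 0.15, i.e. p ≥ σ_p/0.15.
p_min = 0.15/0.15 = 1 mas = 0.001 arcsec.
d_max = 1/p_min = 1/0.001 = 1000 pc.

1000 pc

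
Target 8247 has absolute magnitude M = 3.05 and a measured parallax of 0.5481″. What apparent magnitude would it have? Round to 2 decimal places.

d = 1/p = 1/0.5481″ = 1.8245 pc.
m − M = 5 log₁₀ d − 5 = 5 log₁₀(1.8245) − 5 = 1.3057 − 5 = -3.6943.
m = M + (m − M) = 3.05 + (-3.6943) = -0.64.

m = -0.64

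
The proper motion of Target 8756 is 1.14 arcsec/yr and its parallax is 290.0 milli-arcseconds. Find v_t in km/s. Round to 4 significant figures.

d = 1/p = 1/0.2900″ = 3.4483 pc.
v_t = 4.74 × μ × d = 4.74 × 1.14 × 3.4483 = 18.633 km/s.

18.63 km/s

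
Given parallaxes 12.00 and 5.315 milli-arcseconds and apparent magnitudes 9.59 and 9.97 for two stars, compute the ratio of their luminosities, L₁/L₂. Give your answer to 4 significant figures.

L₁/L₂ = 0.2784

d₁ = 1/p₁ = 1/0.01200″ = 83.333 pc; d₂ = 1/p₂ = 1/0.005315″ = 188.15 pc.
M₁ = m₁ − 5 log₁₀ d₁ + 5 = 9.59 − 9.6041 + 5 = 4.9859.
M₂ = 9.97 − 11.3725 + 5 = 3.5975.
L₁/L₂ = 10^(0.4(M₂ − M₁)) = 10^(0.4 × (-1.3884)) = 10^(-0.55536) = 0.27838.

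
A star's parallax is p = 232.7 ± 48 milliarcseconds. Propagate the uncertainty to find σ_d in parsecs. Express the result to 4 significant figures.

0.8864 pc

d = 1/p, so σ_d = σ_p / p².
σ_d = 0.0480 / (0.2327)² = 0.0480 / 0.054149 = 0.88644 pc.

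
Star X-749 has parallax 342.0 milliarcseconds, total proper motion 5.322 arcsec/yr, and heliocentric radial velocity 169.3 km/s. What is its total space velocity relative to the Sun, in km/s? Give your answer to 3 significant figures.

185 km/s

d = 1/p = 1/0.3420″ = 2.924 pc.
v_t = 4.740 μ d = 4.740 × 5.322 × 2.924 = 73.762 km/s.
v = √(v_r² + v_t²) = √(169.3² + 73.762²) = √34103.3 = 184.67 km/s.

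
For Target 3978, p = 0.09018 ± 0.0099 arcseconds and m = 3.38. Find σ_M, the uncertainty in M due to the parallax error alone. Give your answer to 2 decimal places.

M = m − 5 log₁₀ d + 5 = m + 5 log₁₀ p + 5, so ∂M/∂p = 5/(p ln 10).
σ_M = (5/ln 10) · (σ_p/p) = 2.1715 × 0.0099/0.09018 = 2.1715 × 0.10978 = 0.23839.

σ_M = 0.24 mag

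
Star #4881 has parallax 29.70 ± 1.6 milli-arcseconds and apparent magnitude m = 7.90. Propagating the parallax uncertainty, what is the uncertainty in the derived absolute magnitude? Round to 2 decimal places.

σ_M = 0.12 mag

M = m − 5 log₁₀ d + 5 = m + 5 log₁₀ p + 5, so ∂M/∂p = 5/(p ln 10).
σ_M = (5/ln 10) · (σ_p/p) = 2.1715 × 1.6/29.70 = 2.1715 × 0.053872 = 0.11698.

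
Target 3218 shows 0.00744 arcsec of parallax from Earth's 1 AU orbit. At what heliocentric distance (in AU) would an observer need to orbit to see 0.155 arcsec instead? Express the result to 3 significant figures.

20.8 AU

Parallax scales linearly with baseline: p ∝ B, so B = p_target / p_Earth × 1 AU.
B = 0.155 / 0.00744 = 20.833 AU.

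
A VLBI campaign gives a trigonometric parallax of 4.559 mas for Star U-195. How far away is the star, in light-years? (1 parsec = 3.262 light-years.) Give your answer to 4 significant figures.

715.5 light years

p = 4.559 mas = 0.004559 arcsec.
d = 1/p = 1/0.004559 = 219.35 pc.
In light-years: 219.35 × 3.262 = 715.52 ly.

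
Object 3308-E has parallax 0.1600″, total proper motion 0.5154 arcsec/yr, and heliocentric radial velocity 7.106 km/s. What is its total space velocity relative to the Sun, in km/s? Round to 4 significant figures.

d = 1/p = 1/0.1600″ = 6.25 pc.
v_t = 4.740 μ d = 4.740 × 0.5154 × 6.25 = 15.269 km/s.
v = √(v_r² + v_t²) = √(7.106² + 15.269²) = √283.638 = 16.842 km/s.

16.84 km/s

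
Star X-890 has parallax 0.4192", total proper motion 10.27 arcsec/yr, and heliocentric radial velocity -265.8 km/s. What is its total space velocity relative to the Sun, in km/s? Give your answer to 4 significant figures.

d = 1/p = 1/0.4192″ = 2.3855 pc.
v_t = 4.740 μ d = 4.740 × 10.27 × 2.3855 = 116.13 km/s.
v = √(v_r² + v_t²) = √((-265.8)² + 116.13²) = √84135.8 = 290.06 km/s.

290.1 km/s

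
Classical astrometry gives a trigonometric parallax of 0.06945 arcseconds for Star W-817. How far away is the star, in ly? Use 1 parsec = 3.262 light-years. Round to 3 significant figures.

47.0 ly

d = 1/p = 1/0.06945 = 14.399 pc.
In light-years: 14.399 × 3.262 = 46.97 ly.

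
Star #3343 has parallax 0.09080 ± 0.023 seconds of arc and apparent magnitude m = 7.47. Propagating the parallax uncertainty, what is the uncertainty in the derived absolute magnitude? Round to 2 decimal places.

σ_M = 0.55 mag

M = m − 5 log₁₀ d + 5 = m + 5 log₁₀ p + 5, so ∂M/∂p = 5/(p ln 10).
σ_M = (5/ln 10) · (σ_p/p) = 2.1715 × 0.023/0.09080 = 2.1715 × 0.2533 = 0.55004.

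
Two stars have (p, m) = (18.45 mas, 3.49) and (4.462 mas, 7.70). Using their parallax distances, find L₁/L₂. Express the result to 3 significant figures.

L₁/L₂ = 2.83

d₁ = 1/p₁ = 1/0.01845″ = 54.201 pc; d₂ = 1/p₂ = 1/0.004462″ = 224.11 pc.
M₁ = m₁ − 5 log₁₀ d₁ + 5 = 3.49 − 8.6700 + 5 = -0.1800.
M₂ = 7.70 − 11.7523 + 5 = 0.9477.
L₁/L₂ = 10^(0.4(M₂ − M₁)) = 10^(0.4 × 1.1277) = 10^0.45108 = 2.8254.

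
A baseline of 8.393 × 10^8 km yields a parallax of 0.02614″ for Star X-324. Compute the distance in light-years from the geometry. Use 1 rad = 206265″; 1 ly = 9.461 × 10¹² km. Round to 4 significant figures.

700.0 ly

θ = 0.02614″ = 0.02614/206265 = 1.2673 × 10^-7 rad.
d = B/θ = (8.393 × 10^8) / (1.2673 × 10^-7) = 6.6227 × 10^15 km = (6.6227 × 10^15) / (9.461 × 10^12) ly = 700 ly.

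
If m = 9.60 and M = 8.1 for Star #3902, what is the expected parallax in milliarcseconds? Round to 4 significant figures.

m − M = 9.60 − 8.1 = 1.50.
d = 10^((m−M)/5 + 1) = 10^1.300 = 19.953 pc.
p = 1/d = 1/19.953 = 0.050118 arcsec = 50.118 mas.

50.12 mas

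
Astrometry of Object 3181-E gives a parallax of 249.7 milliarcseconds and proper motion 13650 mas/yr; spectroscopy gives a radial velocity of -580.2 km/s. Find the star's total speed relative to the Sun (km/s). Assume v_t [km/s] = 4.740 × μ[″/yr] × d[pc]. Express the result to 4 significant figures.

d = 1/p = 1/0.2497″ = 4.0048 pc.
μ = 13650 mas/yr = 13.65 ″/yr.
v_t = 4.740 μ d = 4.740 × 13.65 × 4.0048 = 259.11 km/s.
v = √(v_r² + v_t²) = √((-580.2)² + 259.11²) = √403770 = 635.43 km/s.

635.4 km/s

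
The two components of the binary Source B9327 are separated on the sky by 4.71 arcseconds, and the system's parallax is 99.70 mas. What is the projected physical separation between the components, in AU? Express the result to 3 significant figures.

d = 1/p = 1/0.09970″ = 10.03 pc.
At distance d (pc), an angle of θ arcsec spans θ·d AU: s = 4.71 × 10.03 = 47.241 AU.

47.2 AU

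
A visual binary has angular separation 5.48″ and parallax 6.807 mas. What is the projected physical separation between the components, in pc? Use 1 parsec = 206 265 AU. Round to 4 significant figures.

d = 1/p = 1/0.006807″ = 146.91 pc.
At distance d (pc), an angle of θ arcsec spans θ·d AU: s = 5.48 × 146.91 = 805.07 AU.
= 805.07 / 206265 = 0.0039031 pc.

0.003903 pc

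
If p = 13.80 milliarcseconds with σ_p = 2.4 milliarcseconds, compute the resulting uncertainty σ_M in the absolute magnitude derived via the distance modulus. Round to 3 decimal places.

σ_M = 0.378 mag

M = m − 5 log₁₀ d + 5 = m + 5 log₁₀ p + 5, so ∂M/∂p = 5/(p ln 10).
σ_M = (5/ln 10) · (σ_p/p) = 2.1715 × 2.4/13.80 = 2.1715 × 0.17391 = 0.37765.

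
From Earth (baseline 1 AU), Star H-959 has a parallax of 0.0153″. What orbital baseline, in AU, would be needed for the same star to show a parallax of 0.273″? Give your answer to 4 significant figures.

17.84 AU

Parallax scales linearly with baseline: p ∝ B, so B = p_target / p_Earth × 1 AU.
B = 0.273 / 0.0153 = 17.843 AU.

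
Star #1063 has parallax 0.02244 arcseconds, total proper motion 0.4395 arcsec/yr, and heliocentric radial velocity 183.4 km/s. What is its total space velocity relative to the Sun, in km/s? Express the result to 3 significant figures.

d = 1/p = 1/0.02244″ = 44.563 pc.
v_t = 4.740 μ d = 4.740 × 0.4395 × 44.563 = 92.835 km/s.
v = √(v_r² + v_t²) = √(183.4² + 92.835²) = √42253.9 = 205.56 km/s.

206 km/s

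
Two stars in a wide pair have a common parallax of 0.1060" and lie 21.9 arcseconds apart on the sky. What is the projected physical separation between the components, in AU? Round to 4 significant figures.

d = 1/p = 1/0.1060″ = 9.434 pc.
At distance d (pc), an angle of θ arcsec spans θ·d AU: s = 21.9 × 9.434 = 206.6 AU.

206.6 AU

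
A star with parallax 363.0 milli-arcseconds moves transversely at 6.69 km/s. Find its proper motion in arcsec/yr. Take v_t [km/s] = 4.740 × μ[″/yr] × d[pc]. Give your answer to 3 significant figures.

d = 1/p = 1/0.3630″ = 2.7548 pc.
μ = v_t / (4.74 d) = 6.69 / (4.74 × 2.7548) = 6.69 / 13.058 = 0.51233 ″/yr.

0.512 arcsec/yr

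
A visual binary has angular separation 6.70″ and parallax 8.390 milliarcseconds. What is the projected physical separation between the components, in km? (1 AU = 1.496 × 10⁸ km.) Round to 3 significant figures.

1.19 × 10^11 km

d = 1/p = 1/0.008390″ = 119.19 pc.
At distance d (pc), an angle of θ arcsec spans θ·d AU: s = 6.70 × 119.19 = 798.57 AU.
= 798.57 × 1.496 × 10⁸ km = 1.1947 × 10^11 km.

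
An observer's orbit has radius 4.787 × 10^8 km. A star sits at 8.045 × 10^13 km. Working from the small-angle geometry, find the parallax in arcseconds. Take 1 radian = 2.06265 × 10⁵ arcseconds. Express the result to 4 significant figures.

1.227 arcsec

θ ≈ B/d = (4.787 × 10^8) / (8.045 × 10^13) = 5.9503 × 10^-6 rad.
In arcseconds: 5.9503 × 10^-6 × 206265 = 1.2273″.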